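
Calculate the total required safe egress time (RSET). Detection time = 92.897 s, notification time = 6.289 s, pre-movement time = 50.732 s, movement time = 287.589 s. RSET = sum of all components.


Total = 92.897 + 6.289 + 50.732 + 287.589 = 437.507 s

437.507 s


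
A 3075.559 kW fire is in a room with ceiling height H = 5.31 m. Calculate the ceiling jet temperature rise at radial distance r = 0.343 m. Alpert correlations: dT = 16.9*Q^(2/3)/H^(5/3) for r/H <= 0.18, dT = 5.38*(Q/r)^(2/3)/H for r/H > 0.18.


r/H = 0.343 / 5.31 = 0.064595
r/H <= 0.18, so dT = 16.9*Q^(2/3)/H^(5/3)
Q^(2/3) = 211.49
H^(5/3) = 16.162
dT = 16.9 * 211.49 / 16.162 = 221.15 K

221.15 K


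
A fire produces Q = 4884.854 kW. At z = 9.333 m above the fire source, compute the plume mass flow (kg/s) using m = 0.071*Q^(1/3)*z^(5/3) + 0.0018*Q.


Q^(1/3) = 16.967
z^(5/3) = 41.372
First term = 0.071 * 16.967 * 41.372 = 49.840
Second term = 0.0018 * 4884.854 = 8.7927
m = 58.633 kg/s

58.633 kg/s


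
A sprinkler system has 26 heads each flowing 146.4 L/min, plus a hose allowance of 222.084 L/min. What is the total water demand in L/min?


Sprinkler demand = 26 * 146.4 = 3806.4 L/min
Total = 3806.4 + 222.084 = 4028.484 L/min

4028.484 L/min


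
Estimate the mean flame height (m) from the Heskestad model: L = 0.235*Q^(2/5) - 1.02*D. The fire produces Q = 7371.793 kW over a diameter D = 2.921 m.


Q^(2/5) = 35.239
0.235 * Q^(2/5) = 8.2813
1.02 * D = 2.9794
L = 5.3019 m

5.3019 m


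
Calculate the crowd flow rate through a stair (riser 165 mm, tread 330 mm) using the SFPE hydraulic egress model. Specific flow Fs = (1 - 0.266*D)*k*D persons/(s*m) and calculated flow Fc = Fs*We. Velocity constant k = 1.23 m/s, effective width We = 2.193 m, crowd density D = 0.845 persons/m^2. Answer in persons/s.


1 - 0.266*D = 1 - 0.266*0.845 = 0.77523
Fs = 0.77523 * 1.23 * 0.845 = 0.80574 persons/(s*m)
Fc = 0.80574 * 2.193 = 1.7670 persons/s

1.7670 persons/s


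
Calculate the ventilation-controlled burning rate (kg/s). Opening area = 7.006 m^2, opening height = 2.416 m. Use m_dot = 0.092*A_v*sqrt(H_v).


sqrt(H_v) = 1.5543
m_dot = 0.092 * 7.006 * 1.5543 = 1.0019 kg/s

1.0019 kg/s


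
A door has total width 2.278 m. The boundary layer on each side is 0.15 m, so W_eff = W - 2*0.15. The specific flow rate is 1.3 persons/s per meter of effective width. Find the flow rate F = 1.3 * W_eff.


W_eff = 2.278 - 0.30 = 1.978 m
F = 1.3 * 1.978 = 2.5714 persons/s

2.5714 persons/s


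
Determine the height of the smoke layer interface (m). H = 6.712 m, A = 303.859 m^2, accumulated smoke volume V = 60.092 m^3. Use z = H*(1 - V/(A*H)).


V/(A*H) = 0.029464
1 - 0.029464 = 0.97054
z = 6.712 * 0.97054 = 6.5142 m

6.5142 m


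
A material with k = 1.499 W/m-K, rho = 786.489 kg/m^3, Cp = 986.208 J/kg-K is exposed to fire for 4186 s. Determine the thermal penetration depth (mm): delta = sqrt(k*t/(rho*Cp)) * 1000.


alpha = 1.499 / (786.489 * 986.208) = 1.9326e-06 m^2/s
alpha * t = 0.0080898
delta = sqrt(0.0080898) * 1000 = 89.944 mm

89.944 mm


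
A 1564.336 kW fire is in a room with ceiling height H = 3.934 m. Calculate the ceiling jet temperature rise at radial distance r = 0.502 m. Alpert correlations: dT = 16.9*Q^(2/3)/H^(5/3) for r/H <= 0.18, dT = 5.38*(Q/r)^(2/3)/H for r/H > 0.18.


r/H = 0.502 / 3.934 = 0.12761
r/H <= 0.18, so dT = 16.9*Q^(2/3)/H^(5/3)
Q^(2/3) = 134.76
H^(5/3) = 9.8037
dT = 16.9 * 134.76 / 9.8037 = 232.30 K

232.30 K


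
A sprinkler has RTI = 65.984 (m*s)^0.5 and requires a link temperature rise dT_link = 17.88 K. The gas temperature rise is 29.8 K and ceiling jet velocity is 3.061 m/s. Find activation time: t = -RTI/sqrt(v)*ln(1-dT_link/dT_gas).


dT_link/dT_gas = 0.6
ln(1 - 0.6) = -0.91629
t = -65.984 / sqrt(3.061) * -0.91629 = 34.557 s

34.557 s


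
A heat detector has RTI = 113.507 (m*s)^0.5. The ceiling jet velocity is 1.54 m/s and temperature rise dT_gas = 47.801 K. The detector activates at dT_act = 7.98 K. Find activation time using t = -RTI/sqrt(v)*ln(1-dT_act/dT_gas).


dT_act/dT_gas = 0.16694
ln(1 - 0.16694) = -0.18265
t = -113.507 / sqrt(1.54) * -0.18265 = 16.707 s

16.707 s


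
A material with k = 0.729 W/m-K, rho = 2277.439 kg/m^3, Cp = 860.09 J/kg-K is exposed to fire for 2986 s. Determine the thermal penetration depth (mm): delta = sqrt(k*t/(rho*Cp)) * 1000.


alpha = 0.729 / (2277.439 * 860.09) = 3.7217e-07 m^2/s
alpha * t = 0.0011113
delta = sqrt(0.0011113) * 1000 = 33.336 mm

33.336 mm


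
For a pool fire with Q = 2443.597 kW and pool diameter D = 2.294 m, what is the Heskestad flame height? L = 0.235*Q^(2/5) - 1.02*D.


Q^(2/5) = 22.657
0.235 * Q^(2/5) = 5.3245
1.02 * D = 2.3399
L = 2.9846 m

2.9846 m


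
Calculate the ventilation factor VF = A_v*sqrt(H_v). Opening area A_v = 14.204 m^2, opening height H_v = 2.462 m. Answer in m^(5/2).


sqrt(H_v) = 1.5691
VF = 14.204 * 1.5691 = 22.287 m^(5/2)

22.287 m^(5/2)


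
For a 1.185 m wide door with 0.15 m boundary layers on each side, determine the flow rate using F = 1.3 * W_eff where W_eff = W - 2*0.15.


W_eff = 1.185 - 0.30 = 0.885 m
F = 1.3 * 0.885 = 1.1505 persons/s

1.1505 persons/s


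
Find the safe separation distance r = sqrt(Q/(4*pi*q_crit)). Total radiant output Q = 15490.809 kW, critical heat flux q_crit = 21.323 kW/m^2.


4*pi*q_crit = 267.95
Q/(4*pi*q_crit) = 57.812
r = sqrt(57.812) = 7.6034 m

7.6034 m


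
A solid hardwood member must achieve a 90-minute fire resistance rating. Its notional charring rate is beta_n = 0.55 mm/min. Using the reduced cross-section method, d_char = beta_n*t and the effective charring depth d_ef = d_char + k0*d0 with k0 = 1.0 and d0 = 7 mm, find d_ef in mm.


d_char = 0.55 * 90 = 49.5 mm
d_ef = 49.5 + 1.0*7 = 56.5 mm

56.5 mm


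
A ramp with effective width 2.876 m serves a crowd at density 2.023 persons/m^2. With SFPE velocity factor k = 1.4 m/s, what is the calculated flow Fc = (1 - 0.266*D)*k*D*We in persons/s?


1 - 0.266*D = 1 - 0.266*2.023 = 0.46188
Fs = 0.46188 * 1.4 * 2.023 = 1.3081 persons/(s*m)
Fc = 1.3081 * 2.876 = 3.7622 persons/s

3.7622 persons/s


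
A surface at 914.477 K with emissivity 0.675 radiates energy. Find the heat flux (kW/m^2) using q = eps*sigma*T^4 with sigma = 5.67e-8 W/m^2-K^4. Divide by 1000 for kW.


T^4 = 6.9934e+11
q = 0.675 * 5.67e-8 * 6.9934e+11 / 1000 = 26.766 kW/m^2

26.766 kW/m^2


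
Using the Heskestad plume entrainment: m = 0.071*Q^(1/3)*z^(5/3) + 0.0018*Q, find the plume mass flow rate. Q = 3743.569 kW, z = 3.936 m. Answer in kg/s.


Q^(1/3) = 15.527
z^(5/3) = 9.8120
First term = 0.071 * 15.527 * 9.8120 = 10.817
Second term = 0.0018 * 3743.569 = 6.7384
m = 17.556 kg/s

17.556 kg/s


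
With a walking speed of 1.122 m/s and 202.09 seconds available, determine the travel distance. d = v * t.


d = 1.122 * 202.09 = 226.74 m

226.74 m


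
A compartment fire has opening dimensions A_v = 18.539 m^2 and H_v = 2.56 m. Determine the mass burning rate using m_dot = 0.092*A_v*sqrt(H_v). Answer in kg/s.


sqrt(H_v) = 1.6
m_dot = 0.092 * 18.539 * 1.6 = 2.7289 kg/s

2.7289 kg/s


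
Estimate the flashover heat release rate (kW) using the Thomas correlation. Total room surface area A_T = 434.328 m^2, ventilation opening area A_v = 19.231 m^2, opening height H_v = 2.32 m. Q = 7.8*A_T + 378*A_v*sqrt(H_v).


7.8*A_T = 3387.8
sqrt(H_v) = 1.5232
378*A_v*sqrt(H_v) = 11072
Q = 3387.8 + 11072 = 14460 kW

14460 kW


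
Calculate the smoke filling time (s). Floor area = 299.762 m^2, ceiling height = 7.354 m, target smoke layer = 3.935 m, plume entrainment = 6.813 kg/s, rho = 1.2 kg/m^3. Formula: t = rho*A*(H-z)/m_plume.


H - z = 3.419 m
t = 1.2 * 299.762 * 3.419 / 6.813 = 180.52 s

180.52 s


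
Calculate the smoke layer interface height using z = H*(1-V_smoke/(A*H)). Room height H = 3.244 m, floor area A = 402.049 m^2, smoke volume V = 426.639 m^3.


V/(A*H) = 0.32712
1 - 0.32712 = 0.67288
z = 3.244 * 0.67288 = 2.1828 m

2.1828 m


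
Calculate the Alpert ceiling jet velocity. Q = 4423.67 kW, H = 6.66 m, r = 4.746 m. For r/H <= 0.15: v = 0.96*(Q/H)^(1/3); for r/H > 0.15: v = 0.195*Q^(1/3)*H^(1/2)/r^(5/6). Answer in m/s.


r/H = 4.746 / 6.66 = 0.71261
r/H > 0.15, so v = 0.195*Q^(1/3)*H^(1/2)/r^(5/6)
Q^(1/3) = 16.416
H^(1/2) = 2.5807
r^(5/6) = 3.6611
v = 0.195 * 16.416 * 2.5807 / 3.6611 = 2.2565 m/s

2.2565 m/s


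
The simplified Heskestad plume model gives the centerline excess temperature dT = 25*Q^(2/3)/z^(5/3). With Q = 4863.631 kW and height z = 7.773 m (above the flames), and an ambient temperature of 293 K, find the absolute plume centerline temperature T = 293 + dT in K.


Q^(2/3) = 287.06
z^(5/3) = 30.501
dT = 25 * 287.06 / 30.501 = 235.29 K
T = 293 + 235.29 = 528.29 K

528.29 K


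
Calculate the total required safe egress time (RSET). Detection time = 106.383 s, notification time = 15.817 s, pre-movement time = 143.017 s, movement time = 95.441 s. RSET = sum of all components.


Total = 106.383 + 15.817 + 143.017 + 95.441 = 360.658 s

360.658 s


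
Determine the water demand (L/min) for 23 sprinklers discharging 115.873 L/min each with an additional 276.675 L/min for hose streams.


Sprinkler demand = 23 * 115.873 = 2665.079 L/min
Total = 2665.079 + 276.675 = 2941.754 L/min

2941.754 L/min


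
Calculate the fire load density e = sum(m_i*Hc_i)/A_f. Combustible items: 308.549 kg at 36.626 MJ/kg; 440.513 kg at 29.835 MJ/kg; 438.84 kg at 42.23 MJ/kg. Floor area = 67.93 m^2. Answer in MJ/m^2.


Total energy = 308.549*36.626 + 440.513*29.835 + 438.84*42.23
= 11300.92 + 13142.71 + 18532.21
= 42975.83 MJ
e = 42975.83 / 67.93 = 632.65 MJ/m^2

632.65 MJ/m^2


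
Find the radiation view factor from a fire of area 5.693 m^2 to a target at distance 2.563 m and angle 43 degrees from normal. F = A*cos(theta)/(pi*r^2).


cos(43 deg) = 0.73135
pi*r^2 = 20.637
F = 5.693 * 0.73135 / 20.637 = 0.20175

0.20175


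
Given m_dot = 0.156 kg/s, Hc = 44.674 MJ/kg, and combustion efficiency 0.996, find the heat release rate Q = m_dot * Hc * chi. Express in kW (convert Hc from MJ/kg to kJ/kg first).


Hc = 44.674 MJ/kg = 44.674 * 1000 kJ/kg = 44674 kJ/kg
Q = 0.156 kg/s * 44674 kJ/kg * 0.996 = 6941.3 kW

6941.3 kW


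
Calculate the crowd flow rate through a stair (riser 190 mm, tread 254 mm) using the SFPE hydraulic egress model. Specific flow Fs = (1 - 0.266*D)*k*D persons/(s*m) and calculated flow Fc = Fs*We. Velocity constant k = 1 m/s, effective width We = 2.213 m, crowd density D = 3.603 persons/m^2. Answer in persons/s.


1 - 0.266*D = 1 - 0.266*3.603 = 0.041602
Fs = 0.041602 * 1 * 3.603 = 0.14989 persons/(s*m)
Fc = 0.14989 * 2.213 = 0.33171 persons/s

0.33171 persons/s


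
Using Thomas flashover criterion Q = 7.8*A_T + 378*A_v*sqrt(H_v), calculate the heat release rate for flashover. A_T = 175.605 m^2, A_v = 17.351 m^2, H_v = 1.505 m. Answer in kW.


7.8*A_T = 1369.719
sqrt(H_v) = 1.2268
378*A_v*sqrt(H_v) = 8046.1
Q = 1369.719 + 8046.1 = 9415.8 kW

9415.8 kW


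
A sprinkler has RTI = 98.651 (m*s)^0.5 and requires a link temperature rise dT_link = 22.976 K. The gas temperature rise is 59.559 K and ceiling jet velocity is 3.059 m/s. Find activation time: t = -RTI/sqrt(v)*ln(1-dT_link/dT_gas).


dT_link/dT_gas = 0.38577
ln(1 - 0.38577) = -0.48738
t = -98.651 / sqrt(3.059) * -0.48738 = 27.491 s

27.491 s


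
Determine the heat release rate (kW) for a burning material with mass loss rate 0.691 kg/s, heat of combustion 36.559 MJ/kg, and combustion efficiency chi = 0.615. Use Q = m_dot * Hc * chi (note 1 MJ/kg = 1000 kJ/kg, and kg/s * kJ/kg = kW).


Hc = 36.559 MJ/kg = 36.559 * 1000 kJ/kg = 36559 kJ/kg
Q = 0.691 kg/s * 36559 kJ/kg * 0.615 = 15536 kW

15536 kW


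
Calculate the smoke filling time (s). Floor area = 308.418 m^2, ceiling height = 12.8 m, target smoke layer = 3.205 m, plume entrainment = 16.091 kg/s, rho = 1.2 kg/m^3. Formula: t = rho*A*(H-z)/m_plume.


H - z = 9.595 m
t = 1.2 * 308.418 * 9.595 / 16.091 = 220.69 s

220.69 s


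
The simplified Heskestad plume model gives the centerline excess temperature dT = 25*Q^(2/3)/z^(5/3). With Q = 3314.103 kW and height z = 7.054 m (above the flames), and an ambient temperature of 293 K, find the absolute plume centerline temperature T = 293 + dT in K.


Q^(2/3) = 222.29
z^(5/3) = 25.945
dT = 25 * 222.29 / 25.945 = 214.19 K
T = 293 + 214.19 = 507.19 K

507.19 K


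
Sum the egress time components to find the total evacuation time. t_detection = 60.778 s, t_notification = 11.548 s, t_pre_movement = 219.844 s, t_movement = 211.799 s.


Total = 60.778 + 11.548 + 219.844 + 211.799 = 503.969 s

503.969 s


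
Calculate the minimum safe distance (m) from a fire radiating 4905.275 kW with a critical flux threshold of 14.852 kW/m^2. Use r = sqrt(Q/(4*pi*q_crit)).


4*pi*q_crit = 186.64
Q/(4*pi*q_crit) = 26.283
r = sqrt(26.283) = 5.1267 m

5.1267 m


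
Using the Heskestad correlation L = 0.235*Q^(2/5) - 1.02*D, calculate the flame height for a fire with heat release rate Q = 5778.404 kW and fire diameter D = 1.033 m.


Q^(2/5) = 31.969
0.235 * Q^(2/5) = 7.5126
1.02 * D = 1.0537
L = 6.4590 m

6.4590 m


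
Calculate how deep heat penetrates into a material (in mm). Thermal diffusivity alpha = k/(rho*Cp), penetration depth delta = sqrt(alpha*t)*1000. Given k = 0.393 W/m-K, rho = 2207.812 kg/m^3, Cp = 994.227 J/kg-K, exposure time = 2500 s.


alpha = 0.393 / (2207.812 * 994.227) = 1.7904e-07 m^2/s
alpha * t = 0.00044759
delta = sqrt(0.00044759) * 1000 = 21.156 mm

21.156 mm


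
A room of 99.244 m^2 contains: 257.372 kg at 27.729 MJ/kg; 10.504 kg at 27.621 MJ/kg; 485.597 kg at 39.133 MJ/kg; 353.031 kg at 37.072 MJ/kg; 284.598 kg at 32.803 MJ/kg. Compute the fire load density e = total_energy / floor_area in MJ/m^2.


Total energy = 257.372*27.729 + 10.504*27.621 + 485.597*39.133 + 353.031*37.072 + 284.598*32.803
= 7136.668 + 290.1310 + 19002.87 + 13087.57 + 9335.668
= 48852.90 MJ
e = 48852.90 / 99.244 = 492.25 MJ/m^2

492.25 MJ/m^2


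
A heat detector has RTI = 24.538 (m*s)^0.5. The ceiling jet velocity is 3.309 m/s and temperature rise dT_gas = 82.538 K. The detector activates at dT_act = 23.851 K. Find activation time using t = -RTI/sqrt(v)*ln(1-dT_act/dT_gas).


dT_act/dT_gas = 0.28897
ln(1 - 0.28897) = -0.34104
t = -24.538 / sqrt(3.309) * -0.34104 = 4.6004 s

4.6004 s


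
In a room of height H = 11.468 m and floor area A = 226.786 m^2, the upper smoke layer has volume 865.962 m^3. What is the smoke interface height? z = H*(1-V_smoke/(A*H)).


V/(A*H) = 0.33296
1 - 0.33296 = 0.66704
z = 11.468 * 0.66704 = 7.6496 m

7.6496 m


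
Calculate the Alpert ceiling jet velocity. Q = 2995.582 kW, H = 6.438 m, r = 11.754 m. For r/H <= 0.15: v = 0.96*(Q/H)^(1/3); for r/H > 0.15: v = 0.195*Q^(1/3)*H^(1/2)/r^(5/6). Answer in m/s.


r/H = 11.754 / 6.438 = 1.8257
r/H > 0.15, so v = 0.195*Q^(1/3)*H^(1/2)/r^(5/6)
Q^(1/3) = 14.415
H^(1/2) = 2.5373
r^(5/6) = 7.7951
v = 0.195 * 14.415 * 2.5373 / 7.7951 = 0.91499 m/s

0.91499 m/s


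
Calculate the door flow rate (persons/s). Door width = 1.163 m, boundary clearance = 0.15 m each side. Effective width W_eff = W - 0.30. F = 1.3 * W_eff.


W_eff = 1.163 - 0.30 = 0.863 m
F = 1.3 * 0.863 = 1.1219 persons/s

1.1219 persons/s


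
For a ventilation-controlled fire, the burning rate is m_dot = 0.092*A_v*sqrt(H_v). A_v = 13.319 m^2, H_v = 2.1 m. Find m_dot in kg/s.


sqrt(H_v) = 1.4491
m_dot = 0.092 * 13.319 * 1.4491 = 1.7757 kg/s

1.7757 kg/s


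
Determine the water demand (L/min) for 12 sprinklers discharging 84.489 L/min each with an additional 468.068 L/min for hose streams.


Sprinkler demand = 12 * 84.489 = 1013.868 L/min
Total = 1013.868 + 468.068 = 1481.936 L/min

1481.936 L/min


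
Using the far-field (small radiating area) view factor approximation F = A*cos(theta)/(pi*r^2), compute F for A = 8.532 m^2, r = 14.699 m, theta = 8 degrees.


cos(8 deg) = 0.99027
pi*r^2 = 678.77
F = 8.532 * 0.99027 / 678.77 = 0.012447

0.012447


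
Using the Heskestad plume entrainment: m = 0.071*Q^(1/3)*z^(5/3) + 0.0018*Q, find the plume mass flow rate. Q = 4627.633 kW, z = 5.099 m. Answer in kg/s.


Q^(1/3) = 16.664
z^(5/3) = 15.106
First term = 0.071 * 16.664 * 15.106 = 17.873
Second term = 0.0018 * 4627.633 = 8.3297
m = 26.202 kg/s

26.202 kg/s


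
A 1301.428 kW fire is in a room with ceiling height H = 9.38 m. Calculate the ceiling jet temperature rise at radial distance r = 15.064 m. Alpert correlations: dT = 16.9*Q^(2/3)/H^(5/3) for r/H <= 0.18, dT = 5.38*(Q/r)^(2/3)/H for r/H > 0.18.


r/H = 15.064 / 9.38 = 1.6060
r/H > 0.18, so dT = 5.38*(Q/r)^(2/3)/H
Q/r = 86.393
(Q/r)^(2/3) = 19.543
dT = 5.38 * 19.543 / 9.38 = 11.209 K

11.209 K


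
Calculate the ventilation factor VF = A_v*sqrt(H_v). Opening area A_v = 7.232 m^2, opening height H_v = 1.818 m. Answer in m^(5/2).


sqrt(H_v) = 1.3483
VF = 7.232 * 1.3483 = 9.7511 m^(5/2)

9.7511 m^(5/2)


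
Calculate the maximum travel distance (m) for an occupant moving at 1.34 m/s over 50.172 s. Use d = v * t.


d = 1.34 * 50.172 = 67.230 m

67.230 m


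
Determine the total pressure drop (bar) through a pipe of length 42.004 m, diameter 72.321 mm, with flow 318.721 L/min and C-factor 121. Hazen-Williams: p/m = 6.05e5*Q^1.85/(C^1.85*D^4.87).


Q^1.85 = 42787
C^1.85 = 7131.0
D^4.87 = 1.1340e+09
p/m = 0.0032011 bar/m
p_total = 0.0032011 * 42.004 = 0.13446 bar

0.13446 bar


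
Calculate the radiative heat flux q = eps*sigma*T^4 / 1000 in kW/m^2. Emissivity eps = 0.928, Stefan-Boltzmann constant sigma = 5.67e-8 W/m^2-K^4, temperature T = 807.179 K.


T^4 = 4.2450e+11
q = 0.928 * 5.67e-8 * 4.2450e+11 / 1000 = 22.336 kW/m^2

22.336 kW/m^2


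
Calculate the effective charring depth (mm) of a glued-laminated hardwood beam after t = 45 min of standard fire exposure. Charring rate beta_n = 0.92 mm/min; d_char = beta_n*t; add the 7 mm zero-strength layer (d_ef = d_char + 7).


d_char = 0.92 * 45 = 41.4 mm
d_ef = 41.4 + 1.0*7 = 48.4 mm

48.4 mm


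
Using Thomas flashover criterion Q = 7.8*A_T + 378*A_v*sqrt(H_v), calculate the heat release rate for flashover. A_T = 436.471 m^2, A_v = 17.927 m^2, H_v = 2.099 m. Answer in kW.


7.8*A_T = 3404.5
sqrt(H_v) = 1.4488
378*A_v*sqrt(H_v) = 9817.6
Q = 3404.5 + 9817.6 = 13222 kW

13222 kW


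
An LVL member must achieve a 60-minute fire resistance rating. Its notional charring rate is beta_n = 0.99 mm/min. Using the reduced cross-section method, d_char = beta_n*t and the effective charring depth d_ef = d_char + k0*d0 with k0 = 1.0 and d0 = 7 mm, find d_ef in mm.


d_char = 0.99 * 60 = 59.4 mm
d_ef = 59.4 + 1.0*7 = 66.4 mm

66.4 mm


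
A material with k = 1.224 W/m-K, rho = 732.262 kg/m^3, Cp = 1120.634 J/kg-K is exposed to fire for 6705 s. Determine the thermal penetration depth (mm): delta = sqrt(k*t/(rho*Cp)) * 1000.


alpha = 1.224 / (732.262 * 1120.634) = 1.4916e-06 m^2/s
alpha * t = 0.010001
delta = sqrt(0.010001) * 1000 = 100.01 mm

100.01 mm


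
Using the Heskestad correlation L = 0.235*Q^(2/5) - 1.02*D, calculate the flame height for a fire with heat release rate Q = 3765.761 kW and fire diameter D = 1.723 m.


Q^(2/5) = 26.936
0.235 * Q^(2/5) = 6.3301
1.02 * D = 1.7575
L = 4.5726 m

4.5726 m


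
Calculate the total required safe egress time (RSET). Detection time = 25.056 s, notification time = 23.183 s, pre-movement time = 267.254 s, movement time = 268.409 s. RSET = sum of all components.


Total = 25.056 + 23.183 + 267.254 + 268.409 = 583.902 s

583.902 s


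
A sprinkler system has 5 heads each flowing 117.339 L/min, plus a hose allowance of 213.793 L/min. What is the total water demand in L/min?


Sprinkler demand = 5 * 117.339 = 586.695 L/min
Total = 586.695 + 213.793 = 800.488 L/min

800.488 L/min


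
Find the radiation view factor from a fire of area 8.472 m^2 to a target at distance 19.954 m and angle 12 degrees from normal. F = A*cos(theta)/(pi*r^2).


cos(12 deg) = 0.97815
pi*r^2 = 1250.9
F = 8.472 * 0.97815 / 1250.9 = 0.0066249

0.0066249


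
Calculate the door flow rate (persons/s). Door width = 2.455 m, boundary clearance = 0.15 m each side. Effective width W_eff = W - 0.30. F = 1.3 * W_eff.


W_eff = 2.455 - 0.30 = 2.155 m
F = 1.3 * 2.155 = 2.8015 persons/s

2.8015 persons/s


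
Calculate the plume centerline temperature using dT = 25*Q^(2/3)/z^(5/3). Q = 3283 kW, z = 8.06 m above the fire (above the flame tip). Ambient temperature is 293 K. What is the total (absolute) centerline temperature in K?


Q^(2/3) = 220.89
z^(5/3) = 32.401
dT = 25 * 220.89 / 32.401 = 170.44 K
T = 293 + 170.44 = 463.44 K

463.44 K


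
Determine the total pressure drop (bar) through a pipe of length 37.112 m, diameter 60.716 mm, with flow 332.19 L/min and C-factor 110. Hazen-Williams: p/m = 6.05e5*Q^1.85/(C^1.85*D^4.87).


Q^1.85 = 46192
C^1.85 = 5978.3
D^4.87 = 4.8382e+08
p/m = 0.0096618 bar/m
p_total = 0.0096618 * 37.112 = 0.35857 bar

0.35857 bar


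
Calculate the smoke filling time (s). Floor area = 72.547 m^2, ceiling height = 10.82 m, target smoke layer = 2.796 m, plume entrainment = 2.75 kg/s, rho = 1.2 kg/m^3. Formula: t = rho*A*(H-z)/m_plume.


H - z = 8.024 m
t = 1.2 * 72.547 * 8.024 / 2.75 = 254.01 s

254.01 s


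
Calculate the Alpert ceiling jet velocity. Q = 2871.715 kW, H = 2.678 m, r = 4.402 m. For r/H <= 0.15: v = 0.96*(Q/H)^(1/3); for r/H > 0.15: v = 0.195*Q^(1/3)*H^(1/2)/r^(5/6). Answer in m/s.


r/H = 4.402 / 2.678 = 1.6438
r/H > 0.15, so v = 0.195*Q^(1/3)*H^(1/2)/r^(5/6)
Q^(1/3) = 14.214
H^(1/2) = 1.6365
r^(5/6) = 3.4385
v = 0.195 * 14.214 * 1.6365 / 3.4385 = 1.3191 m/s

1.3191 m/s


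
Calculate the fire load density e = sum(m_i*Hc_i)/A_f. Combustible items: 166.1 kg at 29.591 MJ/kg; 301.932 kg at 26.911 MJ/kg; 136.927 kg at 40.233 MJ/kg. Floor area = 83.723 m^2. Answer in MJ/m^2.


Total energy = 166.1*29.591 + 301.932*26.911 + 136.927*40.233
= 4915.065 + 8125.292 + 5508.984
= 18549.34 MJ
e = 18549.34 / 83.723 = 221.56 MJ/m^2

221.56 MJ/m^2


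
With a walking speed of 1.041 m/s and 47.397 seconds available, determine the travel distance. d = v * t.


d = 1.041 * 47.397 = 49.340 m

49.340 m


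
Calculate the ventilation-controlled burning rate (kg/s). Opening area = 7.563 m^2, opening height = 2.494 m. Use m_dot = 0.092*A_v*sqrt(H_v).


sqrt(H_v) = 1.5792
m_dot = 0.092 * 7.563 * 1.5792 = 1.0988 kg/s

1.0988 kg/s


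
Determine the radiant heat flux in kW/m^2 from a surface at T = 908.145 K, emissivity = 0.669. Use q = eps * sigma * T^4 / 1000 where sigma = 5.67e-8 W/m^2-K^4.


T^4 = 6.8018e+11
q = 0.669 * 5.67e-8 * 6.8018e+11 / 1000 = 25.801 kW/m^2

25.801 kW/m^2


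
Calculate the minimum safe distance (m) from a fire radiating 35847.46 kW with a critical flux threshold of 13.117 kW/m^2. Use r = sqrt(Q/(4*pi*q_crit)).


4*pi*q_crit = 164.83
Q/(4*pi*q_crit) = 217.48
r = sqrt(217.48) = 14.747 m

14.747 m


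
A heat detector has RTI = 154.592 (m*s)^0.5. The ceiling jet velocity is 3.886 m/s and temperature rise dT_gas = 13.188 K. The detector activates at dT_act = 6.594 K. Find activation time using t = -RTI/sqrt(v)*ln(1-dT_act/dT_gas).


dT_act/dT_gas = 0.5
ln(1 - 0.5) = -0.69315
t = -154.592 / sqrt(3.886) * -0.69315 = 54.358 s

54.358 s


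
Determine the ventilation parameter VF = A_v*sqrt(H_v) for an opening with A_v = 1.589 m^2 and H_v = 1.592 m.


sqrt(H_v) = 1.2617
VF = 1.589 * 1.2617 = 2.0049 m^(5/2)

2.0049 m^(5/2)


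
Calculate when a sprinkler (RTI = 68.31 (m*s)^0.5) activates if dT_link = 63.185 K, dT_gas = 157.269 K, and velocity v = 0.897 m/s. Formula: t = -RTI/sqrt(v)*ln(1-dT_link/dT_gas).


dT_link/dT_gas = 0.40176
ln(1 - 0.40176) = -0.51377
t = -68.31 / sqrt(0.897) * -0.51377 = 37.056 s

37.056 s


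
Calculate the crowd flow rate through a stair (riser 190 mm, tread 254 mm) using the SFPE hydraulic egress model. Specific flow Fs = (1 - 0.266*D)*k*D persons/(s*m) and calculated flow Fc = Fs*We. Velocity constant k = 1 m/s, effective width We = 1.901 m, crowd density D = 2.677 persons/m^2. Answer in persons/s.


1 - 0.266*D = 1 - 0.266*2.677 = 0.28792
Fs = 0.28792 * 1 * 2.677 = 0.77076 persons/(s*m)
Fc = 0.77076 * 1.901 = 1.4652 persons/s

1.4652 persons/s


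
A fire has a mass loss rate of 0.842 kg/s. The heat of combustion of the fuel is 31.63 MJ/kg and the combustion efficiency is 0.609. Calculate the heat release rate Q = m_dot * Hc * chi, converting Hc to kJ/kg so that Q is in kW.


Hc = 31.63 MJ/kg = 31.63 * 1000 kJ/kg = 31630 kJ/kg
Q = 0.842 kg/s * 31630 kJ/kg * 0.609 = 16219 kW

16219 kW


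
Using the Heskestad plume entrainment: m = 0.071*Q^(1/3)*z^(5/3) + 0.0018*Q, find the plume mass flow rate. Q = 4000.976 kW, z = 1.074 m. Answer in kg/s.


Q^(1/3) = 15.875
z^(5/3) = 1.1264
First term = 0.071 * 15.875 * 1.1264 = 1.2696
Second term = 0.0018 * 4000.976 = 7.2018
m = 8.4713 kg/s

8.4713 kg/s


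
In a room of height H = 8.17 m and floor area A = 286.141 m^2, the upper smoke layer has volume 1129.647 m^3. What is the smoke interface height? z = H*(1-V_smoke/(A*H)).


V/(A*H) = 0.48322
1 - 0.48322 = 0.51678
z = 8.17 * 0.51678 = 4.2221 m

4.2221 m


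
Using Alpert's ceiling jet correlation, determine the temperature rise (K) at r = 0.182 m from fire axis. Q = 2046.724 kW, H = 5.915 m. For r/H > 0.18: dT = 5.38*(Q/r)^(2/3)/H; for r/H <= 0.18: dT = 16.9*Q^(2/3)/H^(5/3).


r/H = 0.182 / 5.915 = 0.030769
r/H <= 0.18, so dT = 16.9*Q^(2/3)/H^(5/3)
Q^(2/3) = 161.20
H^(5/3) = 19.346
dT = 16.9 * 161.20 / 19.346 = 140.82 K

140.82 K


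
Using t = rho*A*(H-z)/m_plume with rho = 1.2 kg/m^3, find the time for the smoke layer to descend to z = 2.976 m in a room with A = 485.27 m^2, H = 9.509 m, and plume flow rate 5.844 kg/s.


H - z = 6.533 m
t = 1.2 * 485.27 * 6.533 / 5.844 = 650.98 s

650.98 s


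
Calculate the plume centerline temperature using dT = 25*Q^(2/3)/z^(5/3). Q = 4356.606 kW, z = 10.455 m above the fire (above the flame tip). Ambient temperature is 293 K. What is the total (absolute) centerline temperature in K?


Q^(2/3) = 266.75
z^(5/3) = 49.989
dT = 25 * 266.75 / 49.989 = 133.40 K
T = 293 + 133.40 = 426.40 K

426.40 K


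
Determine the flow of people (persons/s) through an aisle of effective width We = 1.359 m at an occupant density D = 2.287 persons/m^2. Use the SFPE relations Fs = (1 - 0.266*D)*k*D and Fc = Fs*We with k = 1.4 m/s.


1 - 0.266*D = 1 - 0.266*2.287 = 0.39166
Fs = 0.39166 * 1.4 * 2.287 = 1.2540 persons/(s*m)
Fc = 1.2540 * 1.359 = 1.7042 persons/s

1.7042 persons/s


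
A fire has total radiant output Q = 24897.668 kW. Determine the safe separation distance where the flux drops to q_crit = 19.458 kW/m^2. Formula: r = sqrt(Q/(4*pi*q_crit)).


4*pi*q_crit = 244.52
Q/(4*pi*q_crit) = 101.82
r = sqrt(101.82) = 10.091 m

10.091 m


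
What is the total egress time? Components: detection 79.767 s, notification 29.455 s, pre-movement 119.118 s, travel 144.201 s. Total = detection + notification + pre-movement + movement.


Total = 79.767 + 29.455 + 119.118 + 144.201 = 372.541 s

372.541 s


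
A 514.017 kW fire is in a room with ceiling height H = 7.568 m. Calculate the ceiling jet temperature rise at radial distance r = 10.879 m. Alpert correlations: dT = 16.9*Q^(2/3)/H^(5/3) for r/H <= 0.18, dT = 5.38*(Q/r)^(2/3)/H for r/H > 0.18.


r/H = 10.879 / 7.568 = 1.4375
r/H > 0.18, so dT = 5.38*(Q/r)^(2/3)/H
Q/r = 47.249
(Q/r)^(2/3) = 13.070
dT = 5.38 * 13.070 / 7.568 = 9.2910 K

9.2910 K


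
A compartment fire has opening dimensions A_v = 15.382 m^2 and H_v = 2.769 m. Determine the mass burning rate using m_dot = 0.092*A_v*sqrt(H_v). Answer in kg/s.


sqrt(H_v) = 1.6640
m_dot = 0.092 * 15.382 * 1.6640 = 2.3548 kg/s

2.3548 kg/s


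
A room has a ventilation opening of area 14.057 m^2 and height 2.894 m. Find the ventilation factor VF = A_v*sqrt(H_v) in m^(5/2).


sqrt(H_v) = 1.7012
VF = 14.057 * 1.7012 = 23.913 m^(5/2)

23.913 m^(5/2)


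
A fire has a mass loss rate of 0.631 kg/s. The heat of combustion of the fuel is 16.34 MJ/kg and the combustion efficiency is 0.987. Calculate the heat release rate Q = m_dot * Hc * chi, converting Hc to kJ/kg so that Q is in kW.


Hc = 16.34 MJ/kg = 16.34 * 1000 kJ/kg = 16340 kJ/kg
Q = 0.631 kg/s * 16340 kJ/kg * 0.987 = 10177 kW

10177 kW


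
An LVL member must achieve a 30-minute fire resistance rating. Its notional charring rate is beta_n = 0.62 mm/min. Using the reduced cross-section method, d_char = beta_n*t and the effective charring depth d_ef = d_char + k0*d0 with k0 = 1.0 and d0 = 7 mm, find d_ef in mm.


d_char = 0.62 * 30 = 18.6 mm
d_ef = 18.6 + 1.0*7 = 25.6 mm

25.6 mm


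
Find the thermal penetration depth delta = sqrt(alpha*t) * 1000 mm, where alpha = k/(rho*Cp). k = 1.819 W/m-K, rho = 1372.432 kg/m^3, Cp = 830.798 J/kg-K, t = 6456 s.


alpha = 1.819 / (1372.432 * 830.798) = 1.5953e-06 m^2/s
alpha * t = 0.010299
delta = sqrt(0.010299) * 1000 = 101.49 mm

101.49 mm


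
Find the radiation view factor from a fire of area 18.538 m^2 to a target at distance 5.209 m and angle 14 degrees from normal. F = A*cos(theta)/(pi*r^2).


cos(14 deg) = 0.97030
pi*r^2 = 85.243
F = 18.538 * 0.97030 / 85.243 = 0.21101

0.21101


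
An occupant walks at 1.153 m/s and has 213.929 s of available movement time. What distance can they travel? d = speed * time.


d = 1.153 * 213.929 = 246.66 m

246.66 m


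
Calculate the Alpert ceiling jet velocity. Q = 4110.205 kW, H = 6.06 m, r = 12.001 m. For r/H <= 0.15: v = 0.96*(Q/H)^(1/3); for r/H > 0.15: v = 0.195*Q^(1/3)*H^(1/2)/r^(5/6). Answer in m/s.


r/H = 12.001 / 6.06 = 1.9804
r/H > 0.15, so v = 0.195*Q^(1/3)*H^(1/2)/r^(5/6)
Q^(1/3) = 16.018
H^(1/2) = 2.4617
r^(5/6) = 7.9314
v = 0.195 * 16.018 * 2.4617 / 7.9314 = 0.96949 m/s

0.96949 m/s


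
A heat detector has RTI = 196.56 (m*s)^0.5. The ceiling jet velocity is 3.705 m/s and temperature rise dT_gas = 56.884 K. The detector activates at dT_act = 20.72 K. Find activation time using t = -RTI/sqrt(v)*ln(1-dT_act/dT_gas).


dT_act/dT_gas = 0.36425
ln(1 - 0.36425) = -0.45295
t = -196.56 / sqrt(3.705) * -0.45295 = 46.254 s

46.254 s


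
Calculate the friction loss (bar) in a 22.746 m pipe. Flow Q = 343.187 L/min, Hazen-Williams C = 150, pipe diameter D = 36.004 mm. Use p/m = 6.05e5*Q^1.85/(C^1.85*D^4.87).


Q^1.85 = 49061
C^1.85 = 10611
D^4.87 = 3.7969e+07
p/m = 0.073670 bar/m
p_total = 0.073670 * 22.746 = 1.6757 bar

1.6757 bar


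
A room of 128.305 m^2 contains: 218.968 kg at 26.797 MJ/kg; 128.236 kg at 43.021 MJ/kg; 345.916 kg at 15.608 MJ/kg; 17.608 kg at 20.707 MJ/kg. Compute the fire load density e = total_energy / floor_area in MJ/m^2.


Total energy = 218.968*26.797 + 128.236*43.021 + 345.916*15.608 + 17.608*20.707
= 5867.685 + 5516.841 + 5399.057 + 364.6089
= 17148.19 MJ
e = 17148.19 / 128.305 = 133.65 MJ/m^2

133.65 MJ/m^2


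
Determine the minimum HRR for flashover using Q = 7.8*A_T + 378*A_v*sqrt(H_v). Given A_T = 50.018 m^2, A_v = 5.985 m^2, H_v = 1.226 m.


7.8*A_T = 390.14
sqrt(H_v) = 1.1072
378*A_v*sqrt(H_v) = 2505.0
Q = 390.14 + 2505.0 = 2895.1 kW

2895.1 kW


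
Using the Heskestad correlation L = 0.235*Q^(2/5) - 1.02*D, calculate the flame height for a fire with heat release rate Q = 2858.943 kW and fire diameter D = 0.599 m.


Q^(2/5) = 24.126
0.235 * Q^(2/5) = 5.6696
1.02 * D = 0.61098
L = 5.0586 m

5.0586 m


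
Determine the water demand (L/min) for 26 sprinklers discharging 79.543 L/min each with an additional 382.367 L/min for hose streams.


Sprinkler demand = 26 * 79.543 = 2068.118 L/min
Total = 2068.118 + 382.367 = 2450.485 L/min

2450.485 L/min


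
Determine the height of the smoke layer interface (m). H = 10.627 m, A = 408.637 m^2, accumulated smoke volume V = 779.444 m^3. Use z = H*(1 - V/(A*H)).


V/(A*H) = 0.17949
1 - 0.17949 = 0.82051
z = 10.627 * 0.82051 = 8.7196 m

8.7196 m


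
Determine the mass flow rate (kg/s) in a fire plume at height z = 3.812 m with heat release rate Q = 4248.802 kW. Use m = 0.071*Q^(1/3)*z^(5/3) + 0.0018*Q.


Q^(1/3) = 16.197
z^(5/3) = 9.3023
First term = 0.071 * 16.197 * 9.3023 = 10.697
Second term = 0.0018 * 4248.802 = 7.6478
m = 18.345 kg/s

18.345 kg/s


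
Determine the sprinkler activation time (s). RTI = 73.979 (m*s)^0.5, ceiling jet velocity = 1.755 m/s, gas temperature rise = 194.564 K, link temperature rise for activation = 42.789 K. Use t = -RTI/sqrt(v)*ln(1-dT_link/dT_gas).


dT_link/dT_gas = 0.21992
ln(1 - 0.21992) = -0.24836
t = -73.979 / sqrt(1.755) * -0.24836 = 13.869 s

13.869 s


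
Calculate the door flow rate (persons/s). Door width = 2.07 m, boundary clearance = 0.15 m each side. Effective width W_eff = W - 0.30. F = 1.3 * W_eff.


W_eff = 2.07 - 0.30 = 1.77 m
F = 1.3 * 1.77 = 2.301 persons/s

2.301 persons/s


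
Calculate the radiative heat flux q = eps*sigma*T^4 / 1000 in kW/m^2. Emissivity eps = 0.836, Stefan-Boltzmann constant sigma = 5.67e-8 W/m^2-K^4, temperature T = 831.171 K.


T^4 = 4.7727e+11
q = 0.836 * 5.67e-8 * 4.7727e+11 / 1000 = 22.623 kW/m^2

22.623 kW/m^2


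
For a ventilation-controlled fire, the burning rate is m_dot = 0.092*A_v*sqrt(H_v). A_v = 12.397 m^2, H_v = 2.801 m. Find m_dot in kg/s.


sqrt(H_v) = 1.6736
m_dot = 0.092 * 12.397 * 1.6736 = 1.9088 kg/s

1.9088 kg/s


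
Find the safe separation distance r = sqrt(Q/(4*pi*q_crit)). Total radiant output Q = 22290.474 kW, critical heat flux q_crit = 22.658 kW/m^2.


4*pi*q_crit = 284.73
Q/(4*pi*q_crit) = 78.287
r = sqrt(78.287) = 8.8480 m

8.8480 m


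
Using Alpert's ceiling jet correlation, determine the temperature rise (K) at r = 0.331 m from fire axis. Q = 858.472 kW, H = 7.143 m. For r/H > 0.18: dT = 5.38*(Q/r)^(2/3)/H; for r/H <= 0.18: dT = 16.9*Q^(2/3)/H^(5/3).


r/H = 0.331 / 7.143 = 0.046339
r/H <= 0.18, so dT = 16.9*Q^(2/3)/H^(5/3)
Q^(2/3) = 90.327
H^(5/3) = 26.493
dT = 16.9 * 90.327 / 26.493 = 57.620 K

57.620 K


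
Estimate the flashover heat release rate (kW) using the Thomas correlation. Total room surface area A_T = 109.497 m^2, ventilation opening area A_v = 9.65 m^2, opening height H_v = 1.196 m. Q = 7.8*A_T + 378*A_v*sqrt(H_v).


7.8*A_T = 854.08
sqrt(H_v) = 1.0936
378*A_v*sqrt(H_v) = 3989.2
Q = 854.08 + 3989.2 = 4843.3 kW

4843.3 kW


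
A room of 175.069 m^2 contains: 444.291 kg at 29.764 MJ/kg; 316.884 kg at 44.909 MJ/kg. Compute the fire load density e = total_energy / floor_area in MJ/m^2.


Total energy = 444.291*29.764 + 316.884*44.909
= 13223.88 + 14230.94
= 27454.82 MJ
e = 27454.82 / 175.069 = 156.82 MJ/m^2

156.82 MJ/m^2


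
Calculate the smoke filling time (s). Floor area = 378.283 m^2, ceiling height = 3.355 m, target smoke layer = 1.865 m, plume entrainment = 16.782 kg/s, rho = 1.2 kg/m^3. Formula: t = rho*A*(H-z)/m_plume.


H - z = 1.49 m
t = 1.2 * 378.283 * 1.49 / 16.782 = 40.303 s

40.303 s


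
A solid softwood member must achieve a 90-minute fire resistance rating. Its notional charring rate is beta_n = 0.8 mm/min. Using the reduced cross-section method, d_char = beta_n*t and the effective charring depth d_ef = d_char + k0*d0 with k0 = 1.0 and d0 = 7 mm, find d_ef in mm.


d_char = 0.8 * 90 = 72 mm
d_ef = 72 + 1.0*7 = 79 mm

79 mm


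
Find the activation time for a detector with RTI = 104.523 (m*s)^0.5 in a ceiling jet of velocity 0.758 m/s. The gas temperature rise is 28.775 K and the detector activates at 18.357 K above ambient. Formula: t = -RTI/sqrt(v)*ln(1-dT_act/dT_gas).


dT_act/dT_gas = 0.63795
ln(1 - 0.63795) = -1.0160
t = -104.523 / sqrt(0.758) * -1.0160 = 121.97 s

121.97 s


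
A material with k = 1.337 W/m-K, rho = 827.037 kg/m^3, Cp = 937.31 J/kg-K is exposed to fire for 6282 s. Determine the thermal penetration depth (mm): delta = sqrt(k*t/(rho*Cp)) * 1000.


alpha = 1.337 / (827.037 * 937.31) = 1.7247e-06 m^2/s
alpha * t = 0.010835
delta = sqrt(0.010835) * 1000 = 104.09 mm

104.09 mm


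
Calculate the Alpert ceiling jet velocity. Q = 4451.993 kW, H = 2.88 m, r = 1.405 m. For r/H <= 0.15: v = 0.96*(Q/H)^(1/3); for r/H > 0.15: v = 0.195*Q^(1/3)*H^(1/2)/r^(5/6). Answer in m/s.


r/H = 1.405 / 2.88 = 0.48785
r/H > 0.15, so v = 0.195*Q^(1/3)*H^(1/2)/r^(5/6)
Q^(1/3) = 16.451
H^(1/2) = 1.6971
r^(5/6) = 1.3276
v = 0.195 * 16.451 * 1.6971 / 1.3276 = 4.1006 m/s

4.1006 m/s


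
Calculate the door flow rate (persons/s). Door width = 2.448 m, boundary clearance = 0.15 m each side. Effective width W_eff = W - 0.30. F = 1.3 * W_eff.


W_eff = 2.448 - 0.30 = 2.148 m
F = 1.3 * 2.148 = 2.7924 persons/s

2.7924 persons/s


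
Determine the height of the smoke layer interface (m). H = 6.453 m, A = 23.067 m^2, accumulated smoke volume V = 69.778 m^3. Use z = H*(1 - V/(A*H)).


V/(A*H) = 0.46878
1 - 0.46878 = 0.53122
z = 6.453 * 0.53122 = 3.4280 m

3.4280 m


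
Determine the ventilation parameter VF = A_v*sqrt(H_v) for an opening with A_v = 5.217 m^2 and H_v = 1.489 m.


sqrt(H_v) = 1.2202
VF = 5.217 * 1.2202 = 6.3660 m^(5/2)

6.3660 m^(5/2)


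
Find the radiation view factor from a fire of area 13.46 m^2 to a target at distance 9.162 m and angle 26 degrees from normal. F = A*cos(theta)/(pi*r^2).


cos(26 deg) = 0.89879
pi*r^2 = 263.71
F = 13.46 * 0.89879 / 263.71 = 0.045875

0.045875


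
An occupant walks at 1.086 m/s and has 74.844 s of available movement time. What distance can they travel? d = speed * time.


d = 1.086 * 74.844 = 81.281 m

81.281 m


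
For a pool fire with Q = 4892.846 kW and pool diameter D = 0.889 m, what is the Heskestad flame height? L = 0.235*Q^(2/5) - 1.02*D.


Q^(2/5) = 29.911
0.235 * Q^(2/5) = 7.0290
1.02 * D = 0.90678
L = 6.1222 m

6.1222 m


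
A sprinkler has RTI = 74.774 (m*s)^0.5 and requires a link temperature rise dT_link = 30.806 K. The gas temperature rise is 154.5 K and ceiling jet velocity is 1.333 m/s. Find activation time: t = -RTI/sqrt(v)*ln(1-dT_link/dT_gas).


dT_link/dT_gas = 0.19939
ln(1 - 0.19939) = -0.22238
t = -74.774 / sqrt(1.333) * -0.22238 = 14.402 s

14.402 s


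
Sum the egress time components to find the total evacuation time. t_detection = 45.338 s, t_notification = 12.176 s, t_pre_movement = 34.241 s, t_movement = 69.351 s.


Total = 45.338 + 12.176 + 34.241 + 69.351 = 161.106 s

161.106 s


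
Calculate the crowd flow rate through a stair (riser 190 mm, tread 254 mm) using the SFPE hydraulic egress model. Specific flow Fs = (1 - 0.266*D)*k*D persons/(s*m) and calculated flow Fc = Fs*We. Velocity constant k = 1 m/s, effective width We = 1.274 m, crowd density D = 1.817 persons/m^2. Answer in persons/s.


1 - 0.266*D = 1 - 0.266*1.817 = 0.51668
Fs = 0.51668 * 1 * 1.817 = 0.93880 persons/(s*m)
Fc = 0.93880 * 1.274 = 1.1960 persons/s

1.1960 persons/s


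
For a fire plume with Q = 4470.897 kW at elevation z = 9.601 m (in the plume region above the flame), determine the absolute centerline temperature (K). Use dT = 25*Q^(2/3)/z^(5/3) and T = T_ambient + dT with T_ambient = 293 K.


Q^(2/3) = 271.39
z^(5/3) = 43.370
dT = 25 * 271.39 / 43.370 = 156.44 K
T = 293 + 156.44 = 449.44 K

449.44 K


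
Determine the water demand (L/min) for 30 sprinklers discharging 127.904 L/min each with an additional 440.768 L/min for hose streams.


Sprinkler demand = 30 * 127.904 = 3837.12 L/min
Total = 3837.12 + 440.768 = 4277.888 L/min

4277.888 L/min


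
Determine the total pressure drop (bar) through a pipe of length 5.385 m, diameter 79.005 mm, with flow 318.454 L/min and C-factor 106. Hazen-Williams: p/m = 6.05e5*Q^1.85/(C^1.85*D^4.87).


Q^1.85 = 42721
C^1.85 = 5582.3
D^4.87 = 1.7441e+09
p/m = 0.0026546 bar/m
p_total = 0.0026546 * 5.385 = 0.014295 bar

0.014295 bar


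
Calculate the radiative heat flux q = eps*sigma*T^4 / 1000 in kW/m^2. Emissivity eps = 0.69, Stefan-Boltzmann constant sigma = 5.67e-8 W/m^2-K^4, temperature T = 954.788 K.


T^4 = 8.3105e+11
q = 0.69 * 5.67e-8 * 8.3105e+11 / 1000 = 32.513 kW/m^2

32.513 kW/m^2
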